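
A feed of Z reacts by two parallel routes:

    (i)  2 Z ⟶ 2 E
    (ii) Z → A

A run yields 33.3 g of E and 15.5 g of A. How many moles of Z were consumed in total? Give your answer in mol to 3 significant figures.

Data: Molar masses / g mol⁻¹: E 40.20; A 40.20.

1.21 mol

n(E) = 33.3 / 40.20 = 0.8284 mol
n(A) = 15.5 / 40.20 = 0.3856 mol
n(Z) via (i) = (2/2)×0.8284 = 0.8284 mol
n(Z) via (ii) = (1/1)×0.3856 = 0.3856 mol
total n(Z) = 0.8284 + 0.3856 = 1.214 mol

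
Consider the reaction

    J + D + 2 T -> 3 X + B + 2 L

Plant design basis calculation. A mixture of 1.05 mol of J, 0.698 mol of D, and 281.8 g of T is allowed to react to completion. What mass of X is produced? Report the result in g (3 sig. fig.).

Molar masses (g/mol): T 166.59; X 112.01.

n(J) = 1.050 mol
n(D) = 0.6980 mol
n(T) = 281.8 / 166.59 = 1.692 mol
n/ν for J = 1.050/1 = 1.050
n/ν for D = 0.6980/1 = 0.6980
n/ν for T = 1.692/2 = 0.8460
Smallest n/ν is D → limiting reagent.
n(X) = (3/1) × 0.6980 = 2.094 mol
mass = 2.094 × 112.01 = 234.5 g

235 g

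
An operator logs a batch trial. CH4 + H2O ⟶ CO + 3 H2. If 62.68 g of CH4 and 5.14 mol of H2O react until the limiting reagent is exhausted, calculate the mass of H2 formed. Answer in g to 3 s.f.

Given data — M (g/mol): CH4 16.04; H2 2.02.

23.7 g

n(CH4) = 62.68 / 16.04 = 3.908 mol
n(H2O) = 5.140 mol
n/ν for CH4 = 3.908/1 = 3.908
n/ν for H2O = 5.140/1 = 5.140
Smallest n/ν is CH4 → limiting reagent.
n(H2) = (3/1) × 3.908 = 11.72 mol
mass = 11.72 × 2.02 = 23.67 g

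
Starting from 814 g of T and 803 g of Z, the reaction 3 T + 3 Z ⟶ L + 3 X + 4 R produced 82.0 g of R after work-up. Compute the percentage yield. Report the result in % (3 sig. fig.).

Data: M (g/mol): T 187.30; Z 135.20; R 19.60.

72.2 %

n(T) = 814.0 / 187.30 = 4.346 mol
n(Z) = 803.0 / 135.20 = 5.939 mol
n/ν → T: 1.449, Z: 1.980; T is limiting.
theoretical n(R) = (4/3) × 4.346 = 5.795 mol → 113.6 g
% yield = 82.0 / 113.6 × 100 = 72.18 %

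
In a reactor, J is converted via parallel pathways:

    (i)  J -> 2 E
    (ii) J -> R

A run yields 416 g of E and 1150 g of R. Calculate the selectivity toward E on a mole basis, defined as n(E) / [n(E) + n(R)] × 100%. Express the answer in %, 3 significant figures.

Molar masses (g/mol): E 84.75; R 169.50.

42.0 %

n(E) = 416 / 84.75 = 4.909 mol
n(R) = 1150 / 169.50 = 6.785 mol
selectivity = 4.909/(4.909+6.785) × 100 = 41.98 %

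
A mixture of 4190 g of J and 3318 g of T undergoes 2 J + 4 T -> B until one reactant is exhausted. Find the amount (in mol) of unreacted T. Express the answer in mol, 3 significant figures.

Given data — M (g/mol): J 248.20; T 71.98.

12.3 mol

n(J) = 4190 / 248.20 = 16.88 mol
n(T) = 3318 / 71.98 = 46.10 mol
n/ν for J = 16.88/2 = 8.440
n/ν for T = 46.10/4 = 11.53
Smallest n/ν is J → limiting reagent.
T consumed = (4/2) × 16.88 = 33.76 mol
T remaining = 46.10 − 33.76 = 12.34 mol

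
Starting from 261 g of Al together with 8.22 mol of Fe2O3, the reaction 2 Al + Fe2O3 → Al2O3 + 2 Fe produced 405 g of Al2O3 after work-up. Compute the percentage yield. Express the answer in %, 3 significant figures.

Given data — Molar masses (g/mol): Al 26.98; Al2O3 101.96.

n(Al) = 261.0 / 26.98 = 9.674 mol
n(Fe2O3) = 8.220 mol
n/ν → Al: 4.837, Fe2O3: 8.220; Al is limiting.
theoretical n(Al2O3) = (1/2) × 9.674 = 4.837 mol → 493.2 g
% yield = 405 / 493.2 × 100 = 82.12 %

82.1 %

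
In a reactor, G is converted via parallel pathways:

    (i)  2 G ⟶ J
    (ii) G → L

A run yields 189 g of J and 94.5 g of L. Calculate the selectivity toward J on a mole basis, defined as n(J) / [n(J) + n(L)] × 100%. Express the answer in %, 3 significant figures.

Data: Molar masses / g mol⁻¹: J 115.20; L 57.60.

50.0 %

n(J) = 189 / 115.20 = 1.641 mol
n(L) = 94.5 / 57.60 = 1.641 mol
selectivity = 1.641/(1.641+1.641) × 100 = 50.00 %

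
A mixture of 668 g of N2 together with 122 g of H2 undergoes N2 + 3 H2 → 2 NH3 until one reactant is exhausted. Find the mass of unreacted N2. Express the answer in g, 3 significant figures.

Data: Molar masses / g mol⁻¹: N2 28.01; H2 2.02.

n(N2) = 668.0 / 28.01 = 23.85 mol
n(H2) = 122.0 / 2.02 = 60.40 mol
n/ν for N2 = 23.85/1 = 23.85
n/ν for H2 = 60.40/3 = 20.13
Smallest n/ν is H2 → limiting reagent.
N2 consumed = (1/3) × 60.40 = 20.13 mol
N2 remaining = 23.85 − 20.13 = 3.720 mol
mass = 3.720 × 28.01 = 104.2 g

104 g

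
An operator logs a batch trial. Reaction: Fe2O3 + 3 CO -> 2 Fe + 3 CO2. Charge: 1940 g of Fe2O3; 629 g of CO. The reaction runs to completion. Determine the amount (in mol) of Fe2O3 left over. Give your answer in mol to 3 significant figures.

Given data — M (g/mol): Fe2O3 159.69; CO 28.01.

n(Fe2O3) = 1940 / 159.69 = 12.15 mol
n(CO) = 629.0 / 28.01 = 22.46 mol
n/ν for Fe2O3 = 12.15/1 = 12.15
n/ν for CO = 22.46/3 = 7.487
Smallest n/ν is CO → limiting reagent.
Fe2O3 consumed = (1/3) × 22.46 = 7.487 mol
Fe2O3 remaining = 12.15 − 7.487 = 4.663 mol

4.66 mol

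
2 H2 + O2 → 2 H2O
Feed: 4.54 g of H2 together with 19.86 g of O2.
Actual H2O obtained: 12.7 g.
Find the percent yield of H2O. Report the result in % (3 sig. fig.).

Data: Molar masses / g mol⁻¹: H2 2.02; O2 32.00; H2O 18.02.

56.8 %

n(H2) = 4.540 / 2.02 = 2.248 mol
n(O2) = 19.86 / 32.00 = 0.6206 mol
n/ν for H2 = 2.248/2 = 1.124
n/ν for O2 = 0.6206/1 = 0.6206
Smallest n/ν is O2 → limiting reagent.
theoretical n(H2O) = (2/1) × 0.6206 = 1.241 mol → 22.36 g
% yield = 12.7 / 22.36 × 100 = 56.80 %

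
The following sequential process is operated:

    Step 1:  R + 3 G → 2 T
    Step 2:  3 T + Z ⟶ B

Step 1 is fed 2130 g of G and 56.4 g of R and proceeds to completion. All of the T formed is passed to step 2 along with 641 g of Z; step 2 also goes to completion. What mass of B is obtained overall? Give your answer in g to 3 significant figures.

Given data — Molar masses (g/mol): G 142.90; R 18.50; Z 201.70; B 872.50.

1770 g

Step 1:
n(G) = 2130 / 142.90 = 14.91 mol
n(R) = 56.40 / 18.50 = 3.049 mol
n/ν → G: 4.970, R: 3.049; R is limiting.
n(T) produced = (2/1) × 3.049 = 6.098 mol
Step 2:
n(T) available = 6.098 mol
n(Z) = 641.0 / 201.70 = 3.178 mol
n/ν → T: 2.033, Z: 3.178; T is limiting.
n(B) = (1/3) × 6.098 = 2.033 mol
mass = 2.033 × 872.50 = 1774 g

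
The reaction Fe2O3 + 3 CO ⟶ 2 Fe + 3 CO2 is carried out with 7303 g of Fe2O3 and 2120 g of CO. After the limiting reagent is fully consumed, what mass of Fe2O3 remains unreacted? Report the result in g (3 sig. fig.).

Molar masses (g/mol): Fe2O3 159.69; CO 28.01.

3270 g

n(Fe2O3) = 7303 / 159.69 = 45.73 mol
n(CO) = 2120 / 28.01 = 75.69 mol
n/ν for Fe2O3 = 45.73/1 = 45.73
n/ν for CO = 75.69/3 = 25.23
Smallest n/ν is CO → limiting reagent.
Fe2O3 consumed = (1/3) × 75.69 = 25.23 mol
Fe2O3 remaining = 45.73 − 25.23 = 20.50 mol
mass = 20.50 × 159.69 = 3274 g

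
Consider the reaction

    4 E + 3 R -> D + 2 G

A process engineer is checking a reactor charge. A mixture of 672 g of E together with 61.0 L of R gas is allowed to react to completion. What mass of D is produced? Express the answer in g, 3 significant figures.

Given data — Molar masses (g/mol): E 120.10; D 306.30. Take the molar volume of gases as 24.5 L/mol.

254 g

n(E) = 672.0 / 120.10 = 5.595 mol
n(R) = 61.00 / 24.5 = 2.490 mol
n/ν for E = 5.595/4 = 1.399
n/ν for R = 2.490/3 = 0.8300
Smallest n/ν is R → limiting reagent.
n(D) = (1/3) × 2.490 = 0.8300 mol
mass = 0.8300 × 306.30 = 254.2 g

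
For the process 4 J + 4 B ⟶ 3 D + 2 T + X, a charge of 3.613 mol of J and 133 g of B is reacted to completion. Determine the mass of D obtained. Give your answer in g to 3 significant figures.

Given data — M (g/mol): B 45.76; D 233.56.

n(J) = 3.613 mol
n(B) = 133.0 / 45.76 = 2.906 mol
n/ν → J: 0.9033, B: 0.7265; B is limiting.
n(D) = (3/4) × 2.906 = 2.180 mol
mass = 2.180 × 233.56 = 509.2 g

509 g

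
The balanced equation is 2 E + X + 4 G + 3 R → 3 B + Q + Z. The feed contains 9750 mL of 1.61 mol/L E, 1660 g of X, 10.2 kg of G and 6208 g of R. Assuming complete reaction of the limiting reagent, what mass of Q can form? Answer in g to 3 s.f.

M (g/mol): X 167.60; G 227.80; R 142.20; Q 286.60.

2250 g

n(E) = 1.61 × 9750/1000 = 15.70 mol
n(X) = 1660 / 167.60 = 9.905 mol
n(G) = 10.20×1000 / 227.80 = 44.78 mol
n(R) = 6208 / 142.20 = 43.66 mol
n/ν → E: 7.850, X: 9.905, G: 11.20, R: 14.55; E is limiting.
n(Q) = (1/2) × 15.70 = 7.850 mol
mass = 7.850 × 286.60 = 2250 g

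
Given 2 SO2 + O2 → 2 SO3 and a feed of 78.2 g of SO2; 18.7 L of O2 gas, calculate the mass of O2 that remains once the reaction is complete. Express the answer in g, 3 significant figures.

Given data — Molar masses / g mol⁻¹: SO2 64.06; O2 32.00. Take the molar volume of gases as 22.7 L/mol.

n(SO2) = 78.20 / 64.06 = 1.221 mol
n(O2) = 18.70 / 22.7 = 0.8238 mol
n/ν for SO2 = 1.221/2 = 0.6105
n/ν for O2 = 0.8238/1 = 0.8238
Smallest n/ν is SO2 → limiting reagent.
O2 consumed = (1/2) × 1.221 = 0.6105 mol
O2 remaining = 0.8238 − 0.6105 = 0.2133 mol
mass = 0.2133 × 32.00 = 6.826 g

6.83 g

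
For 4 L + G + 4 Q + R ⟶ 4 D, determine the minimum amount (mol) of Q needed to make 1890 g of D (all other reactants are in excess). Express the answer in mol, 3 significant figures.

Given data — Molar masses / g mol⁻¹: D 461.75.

n(D) = 1890 / 461.75 = 4.093 mol
n(Q) = (4/4) × 4.093 = 4.093 mol

4.09 mol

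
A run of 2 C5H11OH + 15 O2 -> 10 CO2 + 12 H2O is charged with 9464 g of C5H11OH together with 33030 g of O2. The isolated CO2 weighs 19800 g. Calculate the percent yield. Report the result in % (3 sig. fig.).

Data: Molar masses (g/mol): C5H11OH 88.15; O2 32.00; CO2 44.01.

n(C5H11OH) = 9464 / 88.15 = 107.4 mol
n(O2) = 33030 / 32.00 = 1032 mol
n/ν for C5H11OH = 107.4/2 = 53.70
n/ν for O2 = 1032/15 = 68.80
Smallest n/ν is C5H11OH → limiting reagent.
theoretical n(CO2) = (10/2) × 107.4 = 537.0 mol → 23630 g
% yield = 19800 / 23630 × 100 = 83.79 %

83.8 %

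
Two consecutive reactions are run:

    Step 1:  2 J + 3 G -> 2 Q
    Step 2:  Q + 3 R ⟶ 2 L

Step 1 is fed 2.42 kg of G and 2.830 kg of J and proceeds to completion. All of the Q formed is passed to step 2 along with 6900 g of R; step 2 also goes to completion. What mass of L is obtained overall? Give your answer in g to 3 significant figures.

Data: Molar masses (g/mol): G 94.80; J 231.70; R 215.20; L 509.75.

10900 g

Step 1:
n(G) = 2.420×1000 / 94.80 = 25.53 mol
n(J) = 2.830×1000 / 231.70 = 12.21 mol
n/ν → G: 8.510, J: 6.105; J is limiting.
n(Q) produced = (2/2) × 12.21 = 12.21 mol
Step 2:
n(Q) available = 12.21 mol
n(R) = 6900 / 215.20 = 32.06 mol
n/ν → Q: 12.21, R: 10.69; R is limiting.
n(L) = (2/3) × 32.06 = 21.37 mol
mass = 21.37 × 509.75 = 10890 g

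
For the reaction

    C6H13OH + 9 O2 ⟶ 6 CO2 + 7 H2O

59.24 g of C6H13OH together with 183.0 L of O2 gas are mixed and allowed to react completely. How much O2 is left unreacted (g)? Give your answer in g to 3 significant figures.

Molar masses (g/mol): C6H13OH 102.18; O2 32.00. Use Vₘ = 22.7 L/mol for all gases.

91.0 g

n(C6H13OH) = 59.24 / 102.18 = 0.5798 mol
n(O2) = 183.0 / 22.7 = 8.062 mol
n/ν for C6H13OH = 0.5798/1 = 0.5798
n/ν for O2 = 8.062/9 = 0.8958
Smallest n/ν is C6H13OH → limiting reagent.
O2 consumed = (9/1) × 0.5798 = 5.218 mol
O2 remaining = 8.062 − 5.218 = 2.844 mol
mass = 2.844 × 32.00 = 91.01 g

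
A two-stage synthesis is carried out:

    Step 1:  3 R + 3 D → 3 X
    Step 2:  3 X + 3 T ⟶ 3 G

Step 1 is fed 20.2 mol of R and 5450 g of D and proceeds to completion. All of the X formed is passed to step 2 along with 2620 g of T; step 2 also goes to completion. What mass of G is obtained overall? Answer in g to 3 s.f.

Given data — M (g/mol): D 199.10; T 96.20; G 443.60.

8960 g

Step 1:
n(R) = 20.20 mol
n(D) = 5450 / 199.10 = 27.37 mol
n/ν for R = 20.20/3 = 6.733
n/ν for D = 27.37/3 = 9.123
Smallest n/ν is R → limiting reagent.
n(X) produced = (3/3) × 20.20 = 20.20 mol
Step 2:
n(X) available = 20.20 mol
n(T) = 2620 / 96.20 = 27.23 mol
n/ν for X = 20.20/3 = 6.733
n/ν for T = 27.23/3 = 9.077
Smallest n/ν is X → limiting reagent.
n(G) = (3/3) × 20.20 = 20.20 mol
mass = 20.20 × 443.60 = 8961 g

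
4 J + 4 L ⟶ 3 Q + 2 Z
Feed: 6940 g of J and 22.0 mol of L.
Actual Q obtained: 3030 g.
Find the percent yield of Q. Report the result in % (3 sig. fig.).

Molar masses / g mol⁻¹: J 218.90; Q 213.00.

86.2 %

n(J) = 6940 / 218.90 = 31.70 mol
n(L) = 22.00 mol
n/ν for J = 31.70/4 = 7.925
n/ν for L = 22.00/4 = 5.500
Smallest n/ν is L → limiting reagent.
theoretical n(Q) = (3/4) × 22.00 = 16.50 mol → 3515 g
% yield = 3030 / 3515 × 100 = 86.20 %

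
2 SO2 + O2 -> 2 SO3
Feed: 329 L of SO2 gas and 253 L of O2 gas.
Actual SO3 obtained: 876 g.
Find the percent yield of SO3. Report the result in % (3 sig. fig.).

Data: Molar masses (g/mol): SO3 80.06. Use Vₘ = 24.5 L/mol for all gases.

n(SO2) = 329.0 / 24.5 = 13.43 mol
n(O2) = 253.0 / 24.5 = 10.33 mol
n/ν → SO2: 6.715, O2: 10.33; SO2 is limiting.
theoretical n(SO3) = (2/2) × 13.43 = 13.43 mol → 1075 g
% yield = 876 / 1075 × 100 = 81.49 %

81.5 %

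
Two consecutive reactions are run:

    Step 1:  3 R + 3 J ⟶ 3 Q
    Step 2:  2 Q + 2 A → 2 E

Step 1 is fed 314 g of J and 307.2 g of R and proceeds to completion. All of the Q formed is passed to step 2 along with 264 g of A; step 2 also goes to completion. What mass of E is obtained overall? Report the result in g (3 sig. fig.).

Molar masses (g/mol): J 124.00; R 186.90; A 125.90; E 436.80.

718 g

Step 1:
n(J) = 314.0 / 124.00 = 2.532 mol
n(R) = 307.2 / 186.90 = 1.644 mol
n/ν for J = 2.532/3 = 0.8440
n/ν for R = 1.644/3 = 0.5480
Smallest n/ν is R → limiting reagent.
n(Q) produced = (3/3) × 1.644 = 1.644 mol
Step 2:
n(Q) available = 1.644 mol
n(A) = 264.0 / 125.90 = 2.097 mol
n/ν for Q = 1.644/2 = 0.8220
n/ν for A = 2.097/2 = 1.049
Smallest n/ν is Q → limiting reagent.
n(E) = (2/2) × 1.644 = 1.644 mol
mass = 1.644 × 436.80 = 718.1 g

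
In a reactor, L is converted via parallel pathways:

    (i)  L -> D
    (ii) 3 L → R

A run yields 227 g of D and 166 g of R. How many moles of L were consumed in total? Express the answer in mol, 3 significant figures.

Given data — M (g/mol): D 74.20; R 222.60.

5.30 mol

n(D) = 227 / 74.20 = 3.059 mol
n(R) = 166 / 222.60 = 0.7457 mol
n(L) via (i) = (1/1)×3.059 = 3.059 mol
n(L) via (ii) = (3/1)×0.7457 = 2.237 mol
total n(L) = 3.059 + 2.237 = 5.296 mol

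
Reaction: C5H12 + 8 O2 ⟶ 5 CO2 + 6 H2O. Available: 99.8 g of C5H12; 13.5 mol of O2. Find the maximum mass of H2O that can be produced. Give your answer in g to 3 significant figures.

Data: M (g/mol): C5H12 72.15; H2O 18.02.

150 g

n(C5H12) = 99.80 / 72.15 = 1.383 mol
n(O2) = 13.50 mol
n/ν → C5H12: 1.383, O2: 1.688; C5H12 is limiting.
n(H2O) = (6/1) × 1.383 = 8.298 mol
mass = 8.298 × 18.02 = 149.5 g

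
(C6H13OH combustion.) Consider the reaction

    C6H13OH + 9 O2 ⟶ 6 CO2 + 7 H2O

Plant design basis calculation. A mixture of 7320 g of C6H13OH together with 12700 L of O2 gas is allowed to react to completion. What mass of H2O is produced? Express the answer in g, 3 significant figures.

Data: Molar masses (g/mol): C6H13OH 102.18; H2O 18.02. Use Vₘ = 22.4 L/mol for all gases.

n(C6H13OH) = 7320 / 102.18 = 71.64 mol
n(O2) = 12700 / 22.4 = 567.0 mol
n/ν for C6H13OH = 71.64/1 = 71.64
n/ν for O2 = 567.0/9 = 63.00
Smallest n/ν is O2 → limiting reagent.
n(H2O) = (7/9) × 567.0 = 441.0 mol
mass = 441.0 × 18.02 = 7947 g

7950 g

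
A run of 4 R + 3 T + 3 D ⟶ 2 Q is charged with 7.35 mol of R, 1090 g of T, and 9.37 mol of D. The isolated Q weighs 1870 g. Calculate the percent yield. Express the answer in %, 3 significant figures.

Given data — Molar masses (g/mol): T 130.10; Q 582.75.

87.3 %

n(R) = 7.350 mol
n(T) = 1090 / 130.10 = 8.378 mol
n(D) = 9.370 mol
n/ν for R = 7.350/4 = 1.838
n/ν for T = 8.378/3 = 2.793
n/ν for D = 9.370/3 = 3.123
Smallest n/ν is R → limiting reagent.
theoretical n(Q) = (2/4) × 7.350 = 3.675 mol → 2142 g
% yield = 1870 / 2142 × 100 = 87.30 %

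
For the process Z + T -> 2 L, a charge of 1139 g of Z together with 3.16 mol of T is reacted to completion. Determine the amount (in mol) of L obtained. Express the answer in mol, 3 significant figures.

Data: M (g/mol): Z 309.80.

6.32 mol

n(Z) = 1139 / 309.80 = 3.677 mol
n(T) = 3.160 mol
n/ν for Z = 3.677/1 = 3.677
n/ν for T = 3.160/1 = 3.160
Smallest n/ν is T → limiting reagent.
n(L) = (2/1) × 3.160 = 6.320 mol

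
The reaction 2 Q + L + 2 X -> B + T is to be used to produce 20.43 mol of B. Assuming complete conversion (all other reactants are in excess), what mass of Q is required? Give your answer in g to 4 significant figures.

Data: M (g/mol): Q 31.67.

n(B) = 20.43 mol
n(Q) = (2/1) × 20.43 = 40.86 mol
mass = 40.86 × 31.67 = 1294 g

1294 g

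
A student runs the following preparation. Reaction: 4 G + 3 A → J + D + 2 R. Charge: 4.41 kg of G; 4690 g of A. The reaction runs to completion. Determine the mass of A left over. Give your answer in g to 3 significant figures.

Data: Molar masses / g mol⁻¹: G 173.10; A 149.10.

1840 g

n(G) = 4.410×1000 / 173.10 = 25.48 mol
n(A) = 4690 / 149.10 = 31.46 mol
n/ν for G = 25.48/4 = 6.370
n/ν for A = 31.46/3 = 10.49
Smallest n/ν is G → limiting reagent.
A consumed = (3/4) × 25.48 = 19.11 mol
A remaining = 31.46 − 19.11 = 12.35 mol
mass = 12.35 × 149.10 = 1841 g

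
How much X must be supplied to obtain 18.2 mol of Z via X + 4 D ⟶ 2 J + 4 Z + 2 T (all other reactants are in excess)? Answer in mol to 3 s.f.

4.55 mol

n(Z) = 18.20 mol
n(X) = (1/4) × 18.20 = 4.550 mol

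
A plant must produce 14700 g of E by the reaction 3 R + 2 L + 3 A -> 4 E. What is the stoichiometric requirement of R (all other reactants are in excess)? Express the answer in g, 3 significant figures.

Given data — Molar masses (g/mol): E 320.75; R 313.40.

10800 g

n(E) = 14700 / 320.75 = 45.83 mol
n(R) = (3/4) × 45.83 = 34.37 mol
mass = 34.37 × 313.40 = 10770 g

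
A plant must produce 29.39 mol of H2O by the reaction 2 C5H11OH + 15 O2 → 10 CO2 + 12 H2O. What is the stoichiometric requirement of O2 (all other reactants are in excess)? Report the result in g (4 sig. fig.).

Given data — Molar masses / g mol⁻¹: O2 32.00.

1176 g

n(H2O) = 29.39 mol
n(O2) = (15/12) × 29.39 = 36.74 mol
mass = 36.74 × 32.00 = 1176 g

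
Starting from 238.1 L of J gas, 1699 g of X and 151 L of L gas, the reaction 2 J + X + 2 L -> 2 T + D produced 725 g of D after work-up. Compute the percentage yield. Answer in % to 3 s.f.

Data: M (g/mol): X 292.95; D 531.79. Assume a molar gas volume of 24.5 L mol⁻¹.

44.2 %

n(J) = 238.1 / 24.5 = 9.718 mol
n(X) = 1699 / 292.95 = 5.800 mol
n(L) = 151.0 / 24.5 = 6.163 mol
n/ν → J: 4.859, X: 5.800, L: 3.082; L is limiting.
theoretical n(D) = (1/2) × 6.163 = 3.082 mol → 1639 g
% yield = 725 / 1639 × 100 = 44.23 %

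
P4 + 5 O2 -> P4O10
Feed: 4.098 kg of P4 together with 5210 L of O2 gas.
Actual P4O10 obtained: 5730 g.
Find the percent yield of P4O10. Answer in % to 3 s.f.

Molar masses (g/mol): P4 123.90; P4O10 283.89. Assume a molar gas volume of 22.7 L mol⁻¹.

61.0 %

n(P4) = 4.098×1000 / 123.90 = 33.08 mol
n(O2) = 5210 / 22.7 = 229.5 mol
n/ν for P4 = 33.08/1 = 33.08
n/ν for O2 = 229.5/5 = 45.90
Smallest n/ν is P4 → limiting reagent.
theoretical n(P4O10) = (1/1) × 33.08 = 33.08 mol → 9391 g
% yield = 5730 / 9391 × 100 = 61.02 %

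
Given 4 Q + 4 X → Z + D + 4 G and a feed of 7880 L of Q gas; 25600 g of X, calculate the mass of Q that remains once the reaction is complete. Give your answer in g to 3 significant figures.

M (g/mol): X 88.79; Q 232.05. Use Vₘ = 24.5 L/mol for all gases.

n(Q) = 7880 / 24.5 = 321.6 mol
n(X) = 25600 / 88.79 = 288.3 mol
n/ν for Q = 321.6/4 = 80.40
n/ν for X = 288.3/4 = 72.08
Smallest n/ν is X → limiting reagent.
Q consumed = (4/4) × 288.3 = 288.3 mol
Q remaining = 321.6 − 288.3 = 33.30 mol
mass = 33.30 × 232.05 = 7727 g

7730 g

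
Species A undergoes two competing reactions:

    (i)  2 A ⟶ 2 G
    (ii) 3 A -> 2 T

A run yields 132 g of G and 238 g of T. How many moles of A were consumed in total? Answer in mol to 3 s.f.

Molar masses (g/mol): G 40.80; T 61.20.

n(G) = 132 / 40.80 = 3.235 mol
n(T) = 238 / 61.20 = 3.889 mol
n(A) via (i) = (2/2)×3.235 = 3.235 mol
n(A) via (ii) = (3/2)×3.889 = 5.834 mol
total n(A) = 3.235 + 5.834 = 9.069 mol

9.07 mol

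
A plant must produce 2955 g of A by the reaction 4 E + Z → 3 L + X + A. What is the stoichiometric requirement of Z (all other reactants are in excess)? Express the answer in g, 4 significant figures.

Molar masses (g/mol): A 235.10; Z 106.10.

1334 g

n(A) = 2955 / 235.10 = 12.57 mol
n(Z) = (1/1) × 12.57 = 12.57 mol
mass = 12.57 × 106.10 = 1334 g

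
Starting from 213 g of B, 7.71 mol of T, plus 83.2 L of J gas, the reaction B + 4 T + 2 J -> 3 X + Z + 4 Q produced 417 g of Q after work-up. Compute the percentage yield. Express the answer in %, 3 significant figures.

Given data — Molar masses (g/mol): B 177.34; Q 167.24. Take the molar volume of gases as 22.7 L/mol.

51.9 %

n(B) = 213.0 / 177.34 = 1.201 mol
n(T) = 7.710 mol
n(J) = 83.20 / 22.7 = 3.665 mol
n/ν → B: 1.201, T: 1.928, J: 1.833; B is limiting.
theoretical n(Q) = (4/1) × 1.201 = 4.804 mol → 803.4 g
% yield = 417 / 803.4 × 100 = 51.90 %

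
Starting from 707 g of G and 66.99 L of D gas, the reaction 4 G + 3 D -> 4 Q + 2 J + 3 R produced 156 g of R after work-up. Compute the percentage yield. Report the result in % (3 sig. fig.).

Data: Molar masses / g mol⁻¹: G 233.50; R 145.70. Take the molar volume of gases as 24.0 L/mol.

n(G) = 707.0 / 233.50 = 3.028 mol
n(D) = 66.99 / 24.0 = 2.791 mol
n/ν for G = 3.028/4 = 0.7570
n/ν for D = 2.791/3 = 0.9303
Smallest n/ν is G → limiting reagent.
theoretical n(R) = (3/4) × 3.028 = 2.271 mol → 330.9 g
% yield = 156 / 330.9 × 100 = 47.14 %

47.1 %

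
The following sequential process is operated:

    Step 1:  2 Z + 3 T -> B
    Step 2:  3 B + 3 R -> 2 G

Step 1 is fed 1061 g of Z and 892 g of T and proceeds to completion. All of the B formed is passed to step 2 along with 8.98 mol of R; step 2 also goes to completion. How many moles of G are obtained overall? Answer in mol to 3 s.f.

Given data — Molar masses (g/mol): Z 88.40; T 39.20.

Step 1:
n(Z) = 1061 / 88.40 = 12.00 mol
n(T) = 892.0 / 39.20 = 22.76 mol
n/ν → Z: 6.000, T: 7.587; Z is limiting.
n(B) produced = (1/2) × 12.00 = 6.000 mol
Step 2:
n(B) available = 6.000 mol
n(R) = 8.980 mol
n/ν → B: 2.000, R: 2.993; B is limiting.
n(G) = (2/3) × 6.000 = 4.000 mol

4.00 mol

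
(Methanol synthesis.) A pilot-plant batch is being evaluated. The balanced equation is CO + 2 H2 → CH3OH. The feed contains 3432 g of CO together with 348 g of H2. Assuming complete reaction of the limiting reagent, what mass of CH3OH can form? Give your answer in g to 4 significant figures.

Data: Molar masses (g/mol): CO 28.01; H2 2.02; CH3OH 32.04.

2760 g

n(CO) = 3432 / 28.01 = 122.5 mol
n(H2) = 348.0 / 2.02 = 172.3 mol
n/ν for CO = 122.5/1 = 122.5
n/ν for H2 = 172.3/2 = 86.15
Smallest n/ν is H2 → limiting reagent.
n(CH3OH) = (1/2) × 172.3 = 86.15 mol
mass = 86.15 × 32.04 = 2760 g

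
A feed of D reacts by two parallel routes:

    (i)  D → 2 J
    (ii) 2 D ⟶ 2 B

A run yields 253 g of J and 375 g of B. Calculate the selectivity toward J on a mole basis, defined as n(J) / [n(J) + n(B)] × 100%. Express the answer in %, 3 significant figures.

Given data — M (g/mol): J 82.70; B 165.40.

n(J) = 253 / 82.70 = 3.059 mol
n(B) = 375 / 165.40 = 2.267 mol
selectivity = 3.059/(3.059+2.267) × 100 = 57.44 %

57.4 %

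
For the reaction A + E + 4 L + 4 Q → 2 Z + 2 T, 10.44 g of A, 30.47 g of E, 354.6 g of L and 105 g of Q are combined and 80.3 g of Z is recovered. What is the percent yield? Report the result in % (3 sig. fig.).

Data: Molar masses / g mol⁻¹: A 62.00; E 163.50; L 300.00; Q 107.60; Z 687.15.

34.7 %

n(A) = 10.44 / 62.00 = 0.1684 mol
n(E) = 30.47 / 163.50 = 0.1864 mol
n(L) = 354.6 / 300.00 = 1.182 mol
n(Q) = 105.0 / 107.60 = 0.9758 mol
n/ν for A = 0.1684/1 = 0.1684
n/ν for E = 0.1864/1 = 0.1864
n/ν for L = 1.182/4 = 0.2955
n/ν for Q = 0.9758/4 = 0.2440
Smallest n/ν is A → limiting reagent.
theoretical n(Z) = (2/1) × 0.1684 = 0.3368 mol → 231.4 g
% yield = 80.3 / 231.4 × 100 = 34.70 %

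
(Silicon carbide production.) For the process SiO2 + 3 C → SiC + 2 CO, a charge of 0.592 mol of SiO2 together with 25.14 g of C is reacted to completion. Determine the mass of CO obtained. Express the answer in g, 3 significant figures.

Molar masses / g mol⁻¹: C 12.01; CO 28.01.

33.2 g

n(SiO2) = 0.5920 mol
n(C) = 25.14 / 12.01 = 2.093 mol
n/ν for SiO2 = 0.5920/1 = 0.5920
n/ν for C = 2.093/3 = 0.6977
Smallest n/ν is SiO2 → limiting reagent.
n(CO) = (2/1) × 0.5920 = 1.184 mol
mass = 1.184 × 28.01 = 33.16 g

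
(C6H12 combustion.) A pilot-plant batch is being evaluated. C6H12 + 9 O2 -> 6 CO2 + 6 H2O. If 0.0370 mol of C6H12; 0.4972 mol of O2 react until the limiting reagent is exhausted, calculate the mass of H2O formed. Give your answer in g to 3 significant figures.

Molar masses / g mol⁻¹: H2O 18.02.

n(C6H12) = 0.03700 mol
n(O2) = 0.4972 mol
n/ν for C6H12 = 0.03700/1 = 0.03700
n/ν for O2 = 0.4972/9 = 0.05524
Smallest n/ν is C6H12 → limiting reagent.
n(H2O) = (6/1) × 0.03700 = 0.2220 mol
mass = 0.2220 × 18.02 = 4.000 g

4.00 g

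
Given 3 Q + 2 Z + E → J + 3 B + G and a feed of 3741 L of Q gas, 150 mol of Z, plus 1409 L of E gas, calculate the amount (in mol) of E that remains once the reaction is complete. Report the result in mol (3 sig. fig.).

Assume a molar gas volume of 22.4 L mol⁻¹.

7.23 mol

n(Q) = 3741 / 22.4 = 167.0 mol
n(Z) = 150.0 mol
n(E) = 1409 / 22.4 = 62.90 mol
n/ν for Q = 167.0/3 = 55.67
n/ν for Z = 150.0/2 = 75.00
n/ν for E = 62.90/1 = 62.90
Smallest n/ν is Q → limiting reagent.
E consumed = (1/3) × 167.0 = 55.67 mol
E remaining = 62.90 − 55.67 = 7.230 mol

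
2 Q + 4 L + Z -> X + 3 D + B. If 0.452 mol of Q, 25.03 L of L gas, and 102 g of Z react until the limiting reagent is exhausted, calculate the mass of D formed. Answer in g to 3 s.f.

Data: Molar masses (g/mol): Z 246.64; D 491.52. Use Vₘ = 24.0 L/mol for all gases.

333 g

n(Q) = 0.4520 mol
n(L) = 25.03 / 24.0 = 1.043 mol
n(Z) = 102.0 / 246.64 = 0.4136 mol
n/ν → Q: 0.2260, L: 0.2608, Z: 0.4136; Q is limiting.
n(D) = (3/2) × 0.4520 = 0.6780 mol
mass = 0.6780 × 491.52 = 333.3 g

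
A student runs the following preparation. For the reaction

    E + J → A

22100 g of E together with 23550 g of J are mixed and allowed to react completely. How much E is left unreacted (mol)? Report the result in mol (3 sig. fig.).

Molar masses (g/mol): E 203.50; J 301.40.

n(E) = 22100 / 203.50 = 108.6 mol
n(J) = 23550 / 301.40 = 78.14 mol
n/ν → E: 108.6, J: 78.14; J is limiting.
E consumed = (1/1) × 78.14 = 78.14 mol
E remaining = 108.6 − 78.14 = 30.46 mol

30.5 mol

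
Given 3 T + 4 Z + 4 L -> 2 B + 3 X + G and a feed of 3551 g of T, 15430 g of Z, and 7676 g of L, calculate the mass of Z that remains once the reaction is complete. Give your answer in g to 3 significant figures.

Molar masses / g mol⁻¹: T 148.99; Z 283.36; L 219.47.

n(T) = 3551 / 148.99 = 23.83 mol
n(Z) = 15430 / 283.36 = 54.45 mol
n(L) = 7676 / 219.47 = 34.98 mol
n/ν for T = 23.83/3 = 7.943
n/ν for Z = 54.45/4 = 13.61
n/ν for L = 34.98/4 = 8.745
Smallest n/ν is T → limiting reagent.
Z consumed = (4/3) × 23.83 = 31.77 mol
Z remaining = 54.45 − 31.77 = 22.68 mol
mass = 22.68 × 283.36 = 6427 g

6430 g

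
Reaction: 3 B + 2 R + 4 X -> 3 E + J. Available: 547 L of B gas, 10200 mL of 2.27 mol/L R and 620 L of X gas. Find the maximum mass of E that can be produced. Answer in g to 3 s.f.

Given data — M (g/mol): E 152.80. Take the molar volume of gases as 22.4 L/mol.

n(B) = 547.0 / 22.4 = 24.42 mol
n(R) = 2.27 × 10200/1000 = 23.15 mol
n(X) = 620.0 / 22.4 = 27.68 mol
n/ν → B: 8.140, R: 11.58, X: 6.920; X is limiting.
n(E) = (3/4) × 27.68 = 20.76 mol
mass = 20.76 × 152.80 = 3172 g

3170 g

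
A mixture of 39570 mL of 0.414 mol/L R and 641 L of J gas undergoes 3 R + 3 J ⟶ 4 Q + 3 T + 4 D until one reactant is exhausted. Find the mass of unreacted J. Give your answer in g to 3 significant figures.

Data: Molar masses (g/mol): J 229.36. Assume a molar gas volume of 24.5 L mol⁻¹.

2240 g

n(R) = 0.414 × 39570/1000 = 16.38 mol
n(J) = 641.0 / 24.5 = 26.16 mol
n/ν for R = 16.38/3 = 5.460
n/ν for J = 26.16/3 = 8.720
Smallest n/ν is R → limiting reagent.
J consumed = (3/3) × 16.38 = 16.38 mol
J remaining = 26.16 − 16.38 = 9.780 mol
mass = 9.780 × 229.36 = 2243 g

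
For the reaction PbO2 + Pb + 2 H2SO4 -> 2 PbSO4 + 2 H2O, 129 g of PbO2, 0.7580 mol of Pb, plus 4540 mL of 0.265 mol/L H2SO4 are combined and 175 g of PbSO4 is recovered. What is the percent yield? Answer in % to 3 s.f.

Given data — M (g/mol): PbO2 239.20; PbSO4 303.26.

n(PbO2) = 129.0 / 239.20 = 0.5393 mol
n(Pb) = 0.7580 mol
n(H2SO4) = 0.265 × 4540/1000 = 1.203 mol
n/ν → PbO2: 0.5393, Pb: 0.7580, H2SO4: 0.6015; PbO2 is limiting.
theoretical n(PbSO4) = (2/1) × 0.5393 = 1.079 mol → 327.2 g
% yield = 175 / 327.2 × 100 = 53.48 %

53.5 %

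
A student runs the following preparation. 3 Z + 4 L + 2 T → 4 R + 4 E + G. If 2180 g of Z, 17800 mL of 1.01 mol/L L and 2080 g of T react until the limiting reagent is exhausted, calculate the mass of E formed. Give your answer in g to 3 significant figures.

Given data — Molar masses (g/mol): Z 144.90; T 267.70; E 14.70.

228 g

n(Z) = 2180 / 144.90 = 15.04 mol
n(L) = 1.01 × 17800/1000 = 17.98 mol
n(T) = 2080 / 267.70 = 7.770 mol
n/ν for Z = 15.04/3 = 5.013
n/ν for L = 17.98/4 = 4.495
n/ν for T = 7.770/2 = 3.885
Smallest n/ν is T → limiting reagent.
n(E) = (4/2) × 7.770 = 15.54 mol
mass = 15.54 × 14.70 = 228.4 g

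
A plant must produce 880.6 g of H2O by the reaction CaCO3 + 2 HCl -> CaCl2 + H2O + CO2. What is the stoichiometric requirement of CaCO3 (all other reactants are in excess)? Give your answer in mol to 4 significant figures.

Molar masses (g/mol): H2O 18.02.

48.87 mol

n(H2O) = 880.6 / 18.02 = 48.87 mol
n(CaCO3) = (1/1) × 48.87 = 48.87 mol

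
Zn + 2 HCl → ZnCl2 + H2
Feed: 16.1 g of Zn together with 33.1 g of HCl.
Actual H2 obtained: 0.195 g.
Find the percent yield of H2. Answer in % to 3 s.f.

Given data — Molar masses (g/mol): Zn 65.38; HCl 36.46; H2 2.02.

39.2 %

n(Zn) = 16.10 / 65.38 = 0.2463 mol
n(HCl) = 33.10 / 36.46 = 0.9078 mol
n/ν for Zn = 0.2463/1 = 0.2463
n/ν for HCl = 0.9078/2 = 0.4539
Smallest n/ν is Zn → limiting reagent.
theoretical n(H2) = (1/1) × 0.2463 = 0.2463 mol → 0.4975 g
% yield = 0.195 / 0.4975 × 100 = 39.20 %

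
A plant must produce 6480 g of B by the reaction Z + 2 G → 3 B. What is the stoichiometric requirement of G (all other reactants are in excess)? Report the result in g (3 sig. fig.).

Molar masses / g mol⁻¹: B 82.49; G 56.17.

n(B) = 6480 / 82.49 = 78.55 mol
n(G) = (2/3) × 78.55 = 52.37 mol
mass = 52.37 × 56.17 = 2942 g

2940 g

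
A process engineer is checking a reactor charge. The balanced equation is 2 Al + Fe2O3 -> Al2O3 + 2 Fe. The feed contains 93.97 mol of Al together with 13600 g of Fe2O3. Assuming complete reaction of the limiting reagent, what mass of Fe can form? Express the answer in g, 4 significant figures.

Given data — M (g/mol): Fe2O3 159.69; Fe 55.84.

n(Al) = 93.97 mol
n(Fe2O3) = 13600 / 159.69 = 85.17 mol
n/ν for Al = 93.97/2 = 46.99
n/ν for Fe2O3 = 85.17/1 = 85.17
Smallest n/ν is Al → limiting reagent.
n(Fe) = (2/2) × 93.97 = 93.97 mol
mass = 93.97 × 55.84 = 5247 g

5247 g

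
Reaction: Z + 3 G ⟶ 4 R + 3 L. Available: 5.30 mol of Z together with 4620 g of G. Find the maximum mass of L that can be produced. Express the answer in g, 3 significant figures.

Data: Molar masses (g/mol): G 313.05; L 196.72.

n(Z) = 5.300 mol
n(G) = 4620 / 313.05 = 14.76 mol
n/ν for Z = 5.300/1 = 5.300
n/ν for G = 14.76/3 = 4.920
Smallest n/ν is G → limiting reagent.
n(L) = (3/3) × 14.76 = 14.76 mol
mass = 14.76 × 196.72 = 2904 g

2900 g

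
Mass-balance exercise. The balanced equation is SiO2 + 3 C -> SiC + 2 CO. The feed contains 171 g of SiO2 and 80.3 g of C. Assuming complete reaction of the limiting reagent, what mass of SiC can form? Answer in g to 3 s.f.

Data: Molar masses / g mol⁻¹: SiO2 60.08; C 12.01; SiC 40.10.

89.4 g

n(SiO2) = 171.0 / 60.08 = 2.846 mol
n(C) = 80.30 / 12.01 = 6.686 mol
n/ν for SiO2 = 2.846/1 = 2.846
n/ν for C = 6.686/3 = 2.229
Smallest n/ν is C → limiting reagent.
n(SiC) = (1/3) × 6.686 = 2.229 mol
mass = 2.229 × 40.10 = 89.38 g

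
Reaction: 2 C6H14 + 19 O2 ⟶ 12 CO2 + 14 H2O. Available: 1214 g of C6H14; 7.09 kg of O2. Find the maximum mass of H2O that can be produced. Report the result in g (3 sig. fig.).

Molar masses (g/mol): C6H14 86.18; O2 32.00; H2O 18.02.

1780 g

n(C6H14) = 1214 / 86.18 = 14.09 mol
n(O2) = 7.090×1000 / 32.00 = 221.6 mol
n/ν for C6H14 = 14.09/2 = 7.045
n/ν for O2 = 221.6/19 = 11.66
Smallest n/ν is C6H14 → limiting reagent.
n(H2O) = (14/2) × 14.09 = 98.63 mol
mass = 98.63 × 18.02 = 1777 g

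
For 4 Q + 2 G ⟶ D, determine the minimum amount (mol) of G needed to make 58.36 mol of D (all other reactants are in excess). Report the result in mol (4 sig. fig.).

116.7 mol

n(D) = 58.36 mol
n(G) = (2/1) × 58.36 = 116.7 mol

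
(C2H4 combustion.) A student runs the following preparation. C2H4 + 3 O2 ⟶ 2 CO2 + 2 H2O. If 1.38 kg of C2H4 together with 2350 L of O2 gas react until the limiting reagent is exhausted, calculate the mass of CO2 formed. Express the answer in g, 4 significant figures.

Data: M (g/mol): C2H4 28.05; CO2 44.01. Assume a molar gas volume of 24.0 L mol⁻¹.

2873 g

n(C2H4) = 1.380×1000 / 28.05 = 49.20 mol
n(O2) = 2350 / 24.0 = 97.92 mol
n/ν for C2H4 = 49.20/1 = 49.20
n/ν for O2 = 97.92/3 = 32.64
Smallest n/ν is O2 → limiting reagent.
n(CO2) = (2/3) × 97.92 = 65.28 mol
mass = 65.28 × 44.01 = 2873 g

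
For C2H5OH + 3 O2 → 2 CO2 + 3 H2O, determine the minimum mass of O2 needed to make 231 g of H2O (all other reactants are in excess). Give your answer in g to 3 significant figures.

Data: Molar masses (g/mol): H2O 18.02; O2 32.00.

410 g

n(H2O) = 231 / 18.02 = 12.82 mol
n(O2) = (3/3) × 12.82 = 12.82 mol
mass = 12.82 × 32.00 = 410.2 g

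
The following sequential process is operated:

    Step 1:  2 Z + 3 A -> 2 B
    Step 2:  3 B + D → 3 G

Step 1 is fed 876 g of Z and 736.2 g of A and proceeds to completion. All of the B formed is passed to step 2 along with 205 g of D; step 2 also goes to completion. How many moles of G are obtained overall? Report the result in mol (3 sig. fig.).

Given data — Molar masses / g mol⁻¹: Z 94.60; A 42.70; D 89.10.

6.90 mol

Step 1:
n(Z) = 876.0 / 94.60 = 9.260 mol
n(A) = 736.2 / 42.70 = 17.24 mol
n/ν → Z: 4.630, A: 5.747; Z is limiting.
n(B) produced = (2/2) × 9.260 = 9.260 mol
Step 2:
n(B) available = 9.260 mol
n(D) = 205.0 / 89.10 = 2.301 mol
n/ν → B: 3.087, D: 2.301; D is limiting.
n(G) = (3/1) × 2.301 = 6.903 mol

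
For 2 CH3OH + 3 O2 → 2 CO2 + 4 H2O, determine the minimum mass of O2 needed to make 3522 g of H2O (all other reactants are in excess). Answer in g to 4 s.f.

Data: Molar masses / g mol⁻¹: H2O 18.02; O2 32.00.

n(H2O) = 3522 / 18.02 = 195.4 mol
n(O2) = (3/4) × 195.4 = 146.6 mol
mass = 146.6 × 32.00 = 4691 g

4691 g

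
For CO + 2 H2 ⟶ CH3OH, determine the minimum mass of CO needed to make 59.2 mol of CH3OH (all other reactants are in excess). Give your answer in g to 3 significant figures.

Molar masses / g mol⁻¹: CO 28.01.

n(CH3OH) = 59.20 mol
n(CO) = (1/1) × 59.20 = 59.20 mol
mass = 59.20 × 28.01 = 1658 g

1660 g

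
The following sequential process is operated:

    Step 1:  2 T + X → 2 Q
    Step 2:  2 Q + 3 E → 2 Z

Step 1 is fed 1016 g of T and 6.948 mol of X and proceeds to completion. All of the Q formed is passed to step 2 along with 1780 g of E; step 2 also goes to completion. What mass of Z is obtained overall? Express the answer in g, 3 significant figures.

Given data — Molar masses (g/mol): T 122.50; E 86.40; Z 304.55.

2530 g

Step 1:
n(T) = 1016 / 122.50 = 8.294 mol
n(X) = 6.948 mol
n/ν → T: 4.147, X: 6.948; T is limiting.
n(Q) produced = (2/2) × 8.294 = 8.294 mol
Step 2:
n(Q) available = 8.294 mol
n(E) = 1780 / 86.40 = 20.60 mol
n/ν → Q: 4.147, E: 6.867; Q is limiting.
n(Z) = (2/2) × 8.294 = 8.294 mol
mass = 8.294 × 304.55 = 2526 g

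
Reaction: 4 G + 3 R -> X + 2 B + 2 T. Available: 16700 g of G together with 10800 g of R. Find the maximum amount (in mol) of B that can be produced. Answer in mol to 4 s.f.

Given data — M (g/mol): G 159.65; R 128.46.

52.30 mol

n(G) = 16700 / 159.65 = 104.6 mol
n(R) = 10800 / 128.46 = 84.07 mol
n/ν for G = 104.6/4 = 26.15
n/ν for R = 84.07/3 = 28.02
Smallest n/ν is G → limiting reagent.
n(B) = (2/4) × 104.6 = 52.30 mol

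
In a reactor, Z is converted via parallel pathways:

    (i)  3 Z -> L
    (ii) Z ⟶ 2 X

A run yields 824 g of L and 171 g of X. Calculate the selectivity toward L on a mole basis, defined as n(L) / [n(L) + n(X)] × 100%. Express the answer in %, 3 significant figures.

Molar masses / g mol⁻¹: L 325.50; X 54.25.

44.5 %

n(L) = 824 / 325.50 = 2.531 mol
n(X) = 171 / 54.25 = 3.152 mol
selectivity = 2.531/(2.531+3.152) × 100 = 44.54 %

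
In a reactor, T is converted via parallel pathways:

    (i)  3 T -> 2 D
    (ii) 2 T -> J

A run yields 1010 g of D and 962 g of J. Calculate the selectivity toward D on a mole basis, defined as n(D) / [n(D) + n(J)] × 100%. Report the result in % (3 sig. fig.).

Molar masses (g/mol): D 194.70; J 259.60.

58.3 %

n(D) = 1010 / 194.70 = 5.187 mol
n(J) = 962 / 259.60 = 3.706 mol
selectivity = 5.187/(5.187+3.706) × 100 = 58.33 %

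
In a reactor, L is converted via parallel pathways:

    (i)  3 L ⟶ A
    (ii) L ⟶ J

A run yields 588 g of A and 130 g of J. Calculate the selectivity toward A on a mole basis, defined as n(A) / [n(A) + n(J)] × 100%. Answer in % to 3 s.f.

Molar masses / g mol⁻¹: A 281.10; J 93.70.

60.1 %

n(A) = 588 / 281.10 = 2.092 mol
n(J) = 130 / 93.70 = 1.387 mol
selectivity = 2.092/(2.092+1.387) × 100 = 60.13 %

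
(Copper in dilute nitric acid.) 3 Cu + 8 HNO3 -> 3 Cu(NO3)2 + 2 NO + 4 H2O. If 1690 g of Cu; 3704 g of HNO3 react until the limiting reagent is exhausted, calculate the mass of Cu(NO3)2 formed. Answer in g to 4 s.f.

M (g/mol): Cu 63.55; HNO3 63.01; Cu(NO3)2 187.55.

4134 g

n(Cu) = 1690 / 63.55 = 26.59 mol
n(HNO3) = 3704 / 63.01 = 58.78 mol
n/ν for Cu = 26.59/3 = 8.863
n/ν for HNO3 = 58.78/8 = 7.348
Smallest n/ν is HNO3 → limiting reagent.
n(Cu(NO3)2) = (3/8) × 58.78 = 22.04 mol
mass = 22.04 × 187.55 = 4134 g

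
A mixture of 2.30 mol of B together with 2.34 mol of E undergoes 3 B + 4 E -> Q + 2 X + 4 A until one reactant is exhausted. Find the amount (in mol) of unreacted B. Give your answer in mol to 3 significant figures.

n(B) = 2.300 mol
n(E) = 2.340 mol
n/ν for B = 2.300/3 = 0.7667
n/ν for E = 2.340/4 = 0.5850
Smallest n/ν is E → limiting reagent.
B consumed = (3/4) × 2.340 = 1.755 mol
B remaining = 2.300 − 1.755 = 0.5450 mol

0.545 mol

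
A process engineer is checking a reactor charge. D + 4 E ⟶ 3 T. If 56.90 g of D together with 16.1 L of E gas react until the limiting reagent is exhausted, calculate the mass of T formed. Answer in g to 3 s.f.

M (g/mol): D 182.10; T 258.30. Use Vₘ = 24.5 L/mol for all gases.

127 g

n(D) = 56.90 / 182.10 = 0.3125 mol
n(E) = 16.10 / 24.5 = 0.6571 mol
n/ν for D = 0.3125/1 = 0.3125
n/ν for E = 0.6571/4 = 0.1643
Smallest n/ν is E → limiting reagent.
n(T) = (3/4) × 0.6571 = 0.4928 mol
mass = 0.4928 × 258.30 = 127.3 g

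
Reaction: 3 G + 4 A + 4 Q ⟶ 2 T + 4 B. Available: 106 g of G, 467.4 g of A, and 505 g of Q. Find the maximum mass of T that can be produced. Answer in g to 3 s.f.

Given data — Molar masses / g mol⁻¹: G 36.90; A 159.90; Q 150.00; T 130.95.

n(G) = 106.0 / 36.90 = 2.873 mol
n(A) = 467.4 / 159.90 = 2.923 mol
n(Q) = 505.0 / 150.00 = 3.367 mol
n/ν → G: 0.9577, A: 0.7308, Q: 0.8418; A is limiting.
n(T) = (2/4) × 2.923 = 1.462 mol
mass = 1.462 × 130.95 = 191.4 g

191 g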